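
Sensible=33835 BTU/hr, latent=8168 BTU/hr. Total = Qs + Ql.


Qt = 33835 + 8168 = 42003 BTU/hr

42003 BTU/hr


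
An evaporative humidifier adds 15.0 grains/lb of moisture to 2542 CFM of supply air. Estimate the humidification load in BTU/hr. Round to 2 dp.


Q = 0.68 * 2542 * 15.0 = 25928.40 BTU/hr

25928.40 BTU/hr


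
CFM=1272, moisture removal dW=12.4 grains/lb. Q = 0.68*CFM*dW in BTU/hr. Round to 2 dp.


Q = 0.68 * 1272 * 12.4 = 10725.50 BTU/hr

10725.50 BTU/hr


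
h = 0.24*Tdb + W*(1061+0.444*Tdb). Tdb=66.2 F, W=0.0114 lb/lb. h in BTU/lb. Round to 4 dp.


h = 0.24*66.2 + 0.0114*(1061+0.444*66.2) = 28.3185 BTU/lb

28.3185 BTU/lb


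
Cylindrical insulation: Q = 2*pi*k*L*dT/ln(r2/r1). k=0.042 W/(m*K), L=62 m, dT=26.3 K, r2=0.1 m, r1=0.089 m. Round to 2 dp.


Q = 2*pi*0.042*62*26.3/ln(0.1/0.089) = 3692.54 W

3692.54 W


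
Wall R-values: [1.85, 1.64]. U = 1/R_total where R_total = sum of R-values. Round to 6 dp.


R_total = 1.85 + 1.64 = 3.49
U = 1/3.49 = 0.286533

0.286533


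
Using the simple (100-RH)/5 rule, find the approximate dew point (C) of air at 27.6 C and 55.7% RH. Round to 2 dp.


Td = 27.6 - (100-55.7)/5 = 18.74 C

18.74 C


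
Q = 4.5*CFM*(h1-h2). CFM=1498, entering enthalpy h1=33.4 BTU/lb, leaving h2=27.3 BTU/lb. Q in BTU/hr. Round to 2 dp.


Q = 4.5 * 1498 * (33.4 - 27.3) = 41120.10 BTU/hr

41120.10 BTU/hr


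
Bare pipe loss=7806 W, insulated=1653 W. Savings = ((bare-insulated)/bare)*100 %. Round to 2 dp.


Savings = ((7806-1653)/7806)*100 = 78.82 %

78.82 %


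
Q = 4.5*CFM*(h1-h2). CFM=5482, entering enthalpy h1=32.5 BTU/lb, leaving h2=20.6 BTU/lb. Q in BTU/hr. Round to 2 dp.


Q = 4.5 * 5482 * (32.5 - 20.6) = 293561.10 BTU/hr

293561.10 BTU/hr


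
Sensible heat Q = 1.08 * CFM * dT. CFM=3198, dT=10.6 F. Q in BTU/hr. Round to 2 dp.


Q = 1.08 * 3198 * 10.6 = 36610.70 BTU/hr

36610.70 BTU/hr


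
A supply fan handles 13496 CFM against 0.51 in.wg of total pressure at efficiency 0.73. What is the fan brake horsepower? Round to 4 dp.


BHP = 13496 * 0.51 / (6356 * 0.73) = 1.4834 hp

1.4834 hp


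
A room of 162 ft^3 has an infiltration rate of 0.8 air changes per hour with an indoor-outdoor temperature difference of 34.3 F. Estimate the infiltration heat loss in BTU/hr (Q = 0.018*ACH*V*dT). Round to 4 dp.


Q = 0.018 * 0.8 * 162 * 34.3 = 80.0150 BTU/hr

80.0150 BTU/hr


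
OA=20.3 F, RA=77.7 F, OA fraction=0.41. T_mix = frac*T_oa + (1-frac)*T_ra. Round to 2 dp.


T_mix = 0.41*20.3 + 0.59*77.7 = 54.17 F

54.17 F


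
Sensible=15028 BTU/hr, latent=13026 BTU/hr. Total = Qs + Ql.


Qt = 15028 + 13026 = 28054 BTU/hr

28054 BTU/hr


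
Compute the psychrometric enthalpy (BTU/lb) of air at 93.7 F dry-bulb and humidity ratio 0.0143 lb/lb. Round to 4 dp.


h = 0.24*93.7 + 0.0143*(1061+0.444*93.7) = 38.2552 BTU/lb

38.2552 BTU/lb


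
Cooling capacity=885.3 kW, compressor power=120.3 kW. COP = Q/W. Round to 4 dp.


COP = 885.3 / 120.3 = 7.3591

7.3591


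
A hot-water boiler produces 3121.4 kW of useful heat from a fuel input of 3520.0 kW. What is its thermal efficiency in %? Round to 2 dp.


eta = (3121.4/3520.0)*100 = 88.68 %

88.68 %


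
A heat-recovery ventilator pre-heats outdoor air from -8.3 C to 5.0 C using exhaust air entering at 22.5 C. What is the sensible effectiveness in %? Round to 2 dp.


eff = (5.0-(-8.3))/(22.5-(-8.3))*100 = 43.18 %

43.18 %


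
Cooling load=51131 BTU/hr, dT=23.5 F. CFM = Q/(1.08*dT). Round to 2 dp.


CFM = 51131 / (1.08 * 23.5) = 2014.62

2014.62 CFM


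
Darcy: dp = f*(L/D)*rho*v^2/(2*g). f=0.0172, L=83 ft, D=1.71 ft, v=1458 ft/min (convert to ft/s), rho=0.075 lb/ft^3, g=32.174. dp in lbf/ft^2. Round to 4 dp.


v_fps = 1458/60 = 24.3 ft/s
dp = 0.0172*(83/1.71)*0.075*24.3^2/(2*32.174) = 0.5746 lbf/ft^2

0.5746 lbf/ft^2


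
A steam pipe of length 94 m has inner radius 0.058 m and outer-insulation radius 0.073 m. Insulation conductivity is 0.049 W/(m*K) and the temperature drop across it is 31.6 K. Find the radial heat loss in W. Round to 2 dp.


Q = 2*pi*0.049*94*31.6/ln(0.073/0.058) = 3975.87 W

3975.87 W


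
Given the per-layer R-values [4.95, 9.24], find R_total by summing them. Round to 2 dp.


R_total = 4.95 + 9.24 = 14.19

14.19


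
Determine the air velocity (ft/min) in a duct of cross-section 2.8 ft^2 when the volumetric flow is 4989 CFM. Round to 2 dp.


V = 4989 / 2.8 = 1781.79 ft/min

1781.79 ft/min


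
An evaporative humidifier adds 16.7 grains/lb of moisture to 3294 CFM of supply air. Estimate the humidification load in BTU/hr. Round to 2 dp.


Q = 0.68 * 3294 * 16.7 = 37406.66 BTU/hr

37406.66 BTU/hr


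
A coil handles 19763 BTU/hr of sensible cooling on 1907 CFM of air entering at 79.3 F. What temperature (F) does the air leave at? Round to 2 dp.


dT = 19763/(1.08*1907) = 9.5957
T_leave = 79.3 - 9.5957 = 69.70 F

69.70 F


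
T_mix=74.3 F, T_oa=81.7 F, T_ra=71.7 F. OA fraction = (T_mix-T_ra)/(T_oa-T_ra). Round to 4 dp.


frac = (74.3 - 71.7) / (81.7 - 71.7) = 0.2600

0.2600


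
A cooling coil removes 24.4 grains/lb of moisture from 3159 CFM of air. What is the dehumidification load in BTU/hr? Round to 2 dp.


Q = 0.68 * 3159 * 24.4 = 52414.13 BTU/hr

52414.13 BTU/hr


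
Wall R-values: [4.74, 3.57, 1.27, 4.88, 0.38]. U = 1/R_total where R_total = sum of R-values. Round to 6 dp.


R_total = 4.74 + 3.57 + 1.27 + 4.88 + 0.38 = 14.84
U = 1/14.84 = 0.067385

0.067385


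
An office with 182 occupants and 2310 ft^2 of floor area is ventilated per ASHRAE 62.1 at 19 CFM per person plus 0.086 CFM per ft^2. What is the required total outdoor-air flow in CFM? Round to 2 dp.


Total = 182*19 + 2310*0.086 = 3656.66 CFM

3656.66 CFM


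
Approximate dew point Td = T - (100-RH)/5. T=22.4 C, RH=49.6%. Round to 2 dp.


Td = 22.4 - (100-49.6)/5 = 12.32 C

12.32 C


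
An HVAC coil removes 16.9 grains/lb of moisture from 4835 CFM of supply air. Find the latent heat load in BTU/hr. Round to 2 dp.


Q = 0.68 * 4835 * 16.9 = 55563.82 BTU/hr

55563.82 BTU/hr


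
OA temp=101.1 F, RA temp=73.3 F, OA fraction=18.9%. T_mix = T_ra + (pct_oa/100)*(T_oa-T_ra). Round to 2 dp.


T_mix = 73.3 + (18.9/100)*(101.1-73.3) = 78.55 F

78.55 F


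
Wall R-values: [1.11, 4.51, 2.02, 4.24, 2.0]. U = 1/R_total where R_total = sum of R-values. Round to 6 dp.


R_total = 1.11 + 4.51 + 2.02 + 4.24 + 2.0 = 13.88
U = 1/13.88 = 0.072046

0.072046


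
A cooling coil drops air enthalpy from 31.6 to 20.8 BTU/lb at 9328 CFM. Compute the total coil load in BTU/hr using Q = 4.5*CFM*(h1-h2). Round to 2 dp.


Q = 4.5 * 9328 * (31.6 - 20.8) = 453340.80 BTU/hr

453340.80 BTU/hr


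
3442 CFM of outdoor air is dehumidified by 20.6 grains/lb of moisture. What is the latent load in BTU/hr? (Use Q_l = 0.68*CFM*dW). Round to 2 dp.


Q = 0.68 * 3442 * 20.6 = 48215.54 BTU/hr

48215.54 BTU/hr


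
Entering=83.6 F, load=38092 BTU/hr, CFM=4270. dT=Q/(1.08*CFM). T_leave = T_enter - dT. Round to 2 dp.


dT = 38092/(1.08*4270) = 8.2600
T_leave = 83.6 - 8.2600 = 75.34 F

75.34 F


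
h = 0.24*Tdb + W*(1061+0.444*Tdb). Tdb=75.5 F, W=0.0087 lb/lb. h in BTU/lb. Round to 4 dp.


h = 0.24*75.5 + 0.0087*(1061+0.444*75.5) = 27.6423 BTU/lb

27.6423 BTU/lb


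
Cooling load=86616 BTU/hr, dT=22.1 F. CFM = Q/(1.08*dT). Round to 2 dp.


CFM = 86616 / (1.08 * 22.1) = 3628.96

3628.96 CFM


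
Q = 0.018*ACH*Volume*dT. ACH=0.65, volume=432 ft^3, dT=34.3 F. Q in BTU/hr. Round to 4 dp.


Q = 0.018 * 0.65 * 432 * 34.3 = 173.3659 BTU/hr

173.3659 BTU/hr


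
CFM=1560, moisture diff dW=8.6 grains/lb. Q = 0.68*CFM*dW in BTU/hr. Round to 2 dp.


Q = 0.68 * 1560 * 8.6 = 9122.88 BTU/hr

9122.88 BTU/hr


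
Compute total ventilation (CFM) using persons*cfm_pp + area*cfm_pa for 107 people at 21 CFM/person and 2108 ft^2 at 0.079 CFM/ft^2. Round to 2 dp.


Total = 107*21 + 2108*0.079 = 2413.53 CFM

2413.53 CFM


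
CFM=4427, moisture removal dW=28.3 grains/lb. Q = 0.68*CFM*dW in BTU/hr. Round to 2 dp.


Q = 0.68 * 4427 * 28.3 = 85193.19 BTU/hr

85193.19 BTU/hr


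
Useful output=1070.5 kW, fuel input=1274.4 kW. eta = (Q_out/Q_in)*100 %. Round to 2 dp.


eta = (1070.5/1274.4)*100 = 84.00 %

84.00 %


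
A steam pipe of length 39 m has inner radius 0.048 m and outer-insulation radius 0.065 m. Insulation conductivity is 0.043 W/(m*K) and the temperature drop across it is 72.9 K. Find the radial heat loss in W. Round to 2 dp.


Q = 2*pi*0.043*39*72.9/ln(0.065/0.048) = 2533.56 W

2533.56 W


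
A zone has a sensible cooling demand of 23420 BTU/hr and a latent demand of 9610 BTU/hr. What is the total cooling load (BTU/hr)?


Qt = 23420 + 9610 = 33030 BTU/hr

33030 BTU/hr


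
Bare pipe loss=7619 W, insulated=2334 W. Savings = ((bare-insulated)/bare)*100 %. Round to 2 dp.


Savings = ((7619-2334)/7619)*100 = 69.37 %

69.37 %


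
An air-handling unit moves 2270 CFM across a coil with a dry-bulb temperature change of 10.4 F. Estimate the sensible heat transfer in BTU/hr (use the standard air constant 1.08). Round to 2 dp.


Q = 1.08 * 2270 * 10.4 = 25496.64 BTU/hr

25496.64 BTU/hr


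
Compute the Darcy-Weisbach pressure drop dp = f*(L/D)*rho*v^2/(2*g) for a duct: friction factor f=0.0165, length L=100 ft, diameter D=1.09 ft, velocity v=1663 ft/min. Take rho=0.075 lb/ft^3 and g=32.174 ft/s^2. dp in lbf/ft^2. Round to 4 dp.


v_fps = 1663/60 = 27.7167 ft/s
dp = 0.0165*(100/1.09)*0.075*27.7167^2/(2*32.174) = 1.3554 lbf/ft^2

1.3554 lbf/ft^2


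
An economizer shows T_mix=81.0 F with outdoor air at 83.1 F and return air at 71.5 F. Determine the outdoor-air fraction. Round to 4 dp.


frac = (81.0 - 71.5) / (83.1 - 71.5) = 0.8190

0.8190


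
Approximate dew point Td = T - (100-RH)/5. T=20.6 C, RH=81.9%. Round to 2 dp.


Td = 20.6 - (100-81.9)/5 = 16.98 C

16.98 C


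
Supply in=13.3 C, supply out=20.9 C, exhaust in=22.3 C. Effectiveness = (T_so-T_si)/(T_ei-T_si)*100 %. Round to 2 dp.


eff = (20.9-13.3)/(22.3-13.3)*100 = 84.44 %

84.44 %


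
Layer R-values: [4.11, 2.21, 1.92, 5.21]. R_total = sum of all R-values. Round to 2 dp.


R_total = 4.11 + 2.21 + 1.92 + 5.21 = 13.45

13.45


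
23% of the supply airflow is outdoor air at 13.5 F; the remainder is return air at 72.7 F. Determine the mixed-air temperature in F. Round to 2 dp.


T_mix = 0.23*13.5 + 0.77*72.7 = 59.08 F

59.08 F


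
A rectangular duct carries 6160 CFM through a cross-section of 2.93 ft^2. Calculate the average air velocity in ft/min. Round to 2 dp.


V = 6160 / 2.93 = 2102.39 ft/min

2102.39 ft/min


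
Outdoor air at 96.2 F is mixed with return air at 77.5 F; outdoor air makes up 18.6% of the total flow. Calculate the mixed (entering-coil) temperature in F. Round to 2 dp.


T_mix = 77.5 + (18.6/100)*(96.2-77.5) = 80.98 F

80.98 F


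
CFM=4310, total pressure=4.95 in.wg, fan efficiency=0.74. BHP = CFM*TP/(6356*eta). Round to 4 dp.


BHP = 4310 * 4.95 / (6356 * 0.74) = 4.5359 hp

4.5359 hp


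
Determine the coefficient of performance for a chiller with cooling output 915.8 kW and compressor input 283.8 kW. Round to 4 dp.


COP = 915.8 / 283.8 = 3.2269

3.2269


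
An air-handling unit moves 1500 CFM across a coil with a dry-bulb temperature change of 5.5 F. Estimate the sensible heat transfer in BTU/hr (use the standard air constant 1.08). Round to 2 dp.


Q = 1.08 * 1500 * 5.5 = 8910.00 BTU/hr

8910.00 BTU/hr


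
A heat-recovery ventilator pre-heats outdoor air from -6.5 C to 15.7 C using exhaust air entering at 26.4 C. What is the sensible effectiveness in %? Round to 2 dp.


eff = (15.7-(-6.5))/(26.4-(-6.5))*100 = 67.48 %

67.48 %


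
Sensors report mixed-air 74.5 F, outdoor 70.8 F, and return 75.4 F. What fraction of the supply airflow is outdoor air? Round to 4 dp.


frac = (74.5 - 75.4) / (70.8 - 75.4) = 0.1957

0.1957


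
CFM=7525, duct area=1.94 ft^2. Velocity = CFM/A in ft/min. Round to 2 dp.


V = 7525 / 1.94 = 3878.87 ft/min

3878.87 ft/min


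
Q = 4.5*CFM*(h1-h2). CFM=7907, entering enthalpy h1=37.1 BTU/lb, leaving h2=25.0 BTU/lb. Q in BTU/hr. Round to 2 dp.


Q = 4.5 * 7907 * (37.1 - 25.0) = 430536.15 BTU/hr

430536.15 BTU/hr


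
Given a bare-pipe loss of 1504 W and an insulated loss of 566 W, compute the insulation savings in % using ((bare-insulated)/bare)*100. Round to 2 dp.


Savings = ((1504-566)/1504)*100 = 62.37 %

62.37 %


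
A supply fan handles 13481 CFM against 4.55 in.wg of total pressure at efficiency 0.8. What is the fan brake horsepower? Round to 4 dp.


BHP = 13481 * 4.55 / (6356 * 0.8) = 12.0631 hp

12.0631 hp


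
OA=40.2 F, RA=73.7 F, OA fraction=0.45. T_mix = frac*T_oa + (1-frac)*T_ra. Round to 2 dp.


T_mix = 0.45*40.2 + 0.55*73.7 = 58.63 F

58.63 F


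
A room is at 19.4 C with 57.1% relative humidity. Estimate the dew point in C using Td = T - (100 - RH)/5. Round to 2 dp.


Td = 19.4 - (100-57.1)/5 = 10.82 C

10.82 C


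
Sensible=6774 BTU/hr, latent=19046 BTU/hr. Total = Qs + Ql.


Qt = 6774 + 19046 = 25820 BTU/hr

25820 BTU/hr


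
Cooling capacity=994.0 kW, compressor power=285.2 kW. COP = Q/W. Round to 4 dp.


COP = 994.0 / 285.2 = 3.4853

3.4853


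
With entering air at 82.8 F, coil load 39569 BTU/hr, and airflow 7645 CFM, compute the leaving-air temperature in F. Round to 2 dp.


dT = 39569/(1.08*7645) = 4.7924
T_leave = 82.8 - 4.7924 = 78.01 F

78.01 F


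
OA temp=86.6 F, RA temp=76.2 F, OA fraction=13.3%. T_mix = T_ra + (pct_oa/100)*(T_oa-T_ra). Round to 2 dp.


T_mix = 76.2 + (13.3/100)*(86.6-76.2) = 77.58 F

77.58 F


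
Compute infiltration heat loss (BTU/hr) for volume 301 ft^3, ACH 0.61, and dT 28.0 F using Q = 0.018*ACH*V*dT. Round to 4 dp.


Q = 0.018 * 0.61 * 301 * 28.0 = 92.5394 BTU/hr

92.5394 BTU/hr


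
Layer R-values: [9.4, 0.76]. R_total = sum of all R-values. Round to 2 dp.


R_total = 9.4 + 0.76 = 10.16

10.16


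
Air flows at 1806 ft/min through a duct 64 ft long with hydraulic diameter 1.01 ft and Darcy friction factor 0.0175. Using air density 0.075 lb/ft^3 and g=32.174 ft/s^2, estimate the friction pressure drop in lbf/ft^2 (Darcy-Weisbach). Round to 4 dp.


v_fps = 1806/60 = 30.1 ft/s
dp = 0.0175*(64/1.01)*0.075*30.1^2/(2*32.174) = 1.1710 lbf/ft^2

1.1710 lbf/ft^2


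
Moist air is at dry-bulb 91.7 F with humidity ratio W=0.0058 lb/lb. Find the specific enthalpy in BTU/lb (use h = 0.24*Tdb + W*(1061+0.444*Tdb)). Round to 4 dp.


h = 0.24*91.7 + 0.0058*(1061+0.444*91.7) = 28.3979 BTU/lb

28.3979 BTU/lb


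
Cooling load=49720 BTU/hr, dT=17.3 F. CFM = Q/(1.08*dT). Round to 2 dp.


CFM = 49720 / (1.08 * 17.3) = 2661.10

2661.10 CFM


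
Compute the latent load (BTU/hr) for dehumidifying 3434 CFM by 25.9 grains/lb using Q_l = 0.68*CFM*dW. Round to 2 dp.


Q = 0.68 * 3434 * 25.9 = 60479.61 BTU/hr

60479.61 BTU/hr


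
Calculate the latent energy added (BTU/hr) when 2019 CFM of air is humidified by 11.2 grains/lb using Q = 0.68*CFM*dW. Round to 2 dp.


Q = 0.68 * 2019 * 11.2 = 15376.70 BTU/hr

15376.70 BTU/hr


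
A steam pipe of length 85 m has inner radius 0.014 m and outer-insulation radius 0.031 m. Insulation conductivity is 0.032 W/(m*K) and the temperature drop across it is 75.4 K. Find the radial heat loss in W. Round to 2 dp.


Q = 2*pi*0.032*85*75.4/ln(0.031/0.014) = 1621.03 W

1621.03 W


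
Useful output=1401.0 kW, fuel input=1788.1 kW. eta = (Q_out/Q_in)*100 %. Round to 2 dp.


eta = (1401.0/1788.1)*100 = 78.35 %

78.35 %


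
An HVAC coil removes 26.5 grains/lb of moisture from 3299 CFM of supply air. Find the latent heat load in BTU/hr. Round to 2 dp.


Q = 0.68 * 3299 * 26.5 = 59447.98 BTU/hr

59447.98 BTU/hr


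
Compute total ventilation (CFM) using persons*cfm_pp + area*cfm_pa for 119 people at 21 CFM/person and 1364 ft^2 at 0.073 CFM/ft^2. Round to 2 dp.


Total = 119*21 + 1364*0.073 = 2598.57 CFM

2598.57 CFM


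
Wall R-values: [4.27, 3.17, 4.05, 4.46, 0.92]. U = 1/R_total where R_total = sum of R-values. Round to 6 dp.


R_total = 4.27 + 3.17 + 4.05 + 4.46 + 0.92 = 16.87
U = 1/16.87 = 0.059277

0.059277


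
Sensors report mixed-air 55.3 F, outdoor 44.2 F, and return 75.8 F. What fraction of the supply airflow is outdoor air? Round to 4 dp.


frac = (55.3 - 75.8) / (44.2 - 75.8) = 0.6487

0.6487


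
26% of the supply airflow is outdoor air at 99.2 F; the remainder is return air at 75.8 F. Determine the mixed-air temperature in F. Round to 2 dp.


T_mix = 0.26*99.2 + 0.74*75.8 = 81.88 F

81.88 F


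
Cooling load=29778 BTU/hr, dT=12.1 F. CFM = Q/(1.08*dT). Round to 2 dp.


CFM = 29778 / (1.08 * 12.1) = 2278.70

2278.70 CFM


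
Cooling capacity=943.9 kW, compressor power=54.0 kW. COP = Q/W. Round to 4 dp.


COP = 943.9 / 54.0 = 17.4796

17.4796


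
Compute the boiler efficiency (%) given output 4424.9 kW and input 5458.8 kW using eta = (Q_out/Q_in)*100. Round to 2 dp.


eta = (4424.9/5458.8)*100 = 81.06 %

81.06 %


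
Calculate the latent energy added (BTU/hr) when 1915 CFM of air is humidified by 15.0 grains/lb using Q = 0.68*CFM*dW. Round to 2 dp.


Q = 0.68 * 1915 * 15.0 = 19533.00 BTU/hr

19533.00 BTU/hr


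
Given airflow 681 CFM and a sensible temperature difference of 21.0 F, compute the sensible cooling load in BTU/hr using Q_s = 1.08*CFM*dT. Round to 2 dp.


Q = 1.08 * 681 * 21.0 = 15445.08 BTU/hr

15445.08 BTU/hr


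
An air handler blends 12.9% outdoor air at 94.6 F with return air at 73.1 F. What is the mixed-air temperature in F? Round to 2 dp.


T_mix = 73.1 + (12.9/100)*(94.6-73.1) = 75.87 F

75.87 F


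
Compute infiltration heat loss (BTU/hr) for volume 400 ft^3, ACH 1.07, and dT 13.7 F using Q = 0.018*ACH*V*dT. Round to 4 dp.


Q = 0.018 * 1.07 * 400 * 13.7 = 105.5448 BTU/hr

105.5448 BTU/hr


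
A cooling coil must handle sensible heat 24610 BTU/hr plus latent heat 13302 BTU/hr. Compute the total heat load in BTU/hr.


Qt = 24610 + 13302 = 37912 BTU/hr

37912 BTU/hr


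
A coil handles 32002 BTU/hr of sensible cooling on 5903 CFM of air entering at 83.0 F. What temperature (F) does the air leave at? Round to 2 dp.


dT = 32002/(1.08*5903) = 5.0197
T_leave = 83.0 - 5.0197 = 77.98 F

77.98 F


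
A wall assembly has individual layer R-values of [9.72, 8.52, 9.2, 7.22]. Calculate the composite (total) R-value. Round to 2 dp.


R_total = 9.72 + 8.52 + 9.2 + 7.22 = 34.66

34.66


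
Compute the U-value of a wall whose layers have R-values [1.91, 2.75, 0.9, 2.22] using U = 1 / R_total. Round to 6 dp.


R_total = 1.91 + 2.75 + 0.9 + 2.22 = 7.78
U = 1/7.78 = 0.128535

0.128535


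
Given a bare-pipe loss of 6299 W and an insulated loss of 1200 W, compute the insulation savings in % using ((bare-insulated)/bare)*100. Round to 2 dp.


Savings = ((6299-1200)/6299)*100 = 80.95 %

80.95 %


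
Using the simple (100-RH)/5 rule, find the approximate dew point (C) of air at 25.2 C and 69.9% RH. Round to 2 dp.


Td = 25.2 - (100-69.9)/5 = 19.18 C

19.18 C


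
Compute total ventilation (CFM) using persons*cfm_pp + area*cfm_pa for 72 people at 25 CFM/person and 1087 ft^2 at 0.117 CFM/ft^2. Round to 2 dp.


Total = 72*25 + 1087*0.117 = 1927.18 CFM

1927.18 CFM


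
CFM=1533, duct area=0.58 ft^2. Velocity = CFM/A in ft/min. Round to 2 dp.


V = 1533 / 0.58 = 2643.10 ft/min

2643.10 ft/min


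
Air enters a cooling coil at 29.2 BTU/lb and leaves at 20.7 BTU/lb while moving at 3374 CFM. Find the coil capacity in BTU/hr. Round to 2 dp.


Q = 4.5 * 3374 * (29.2 - 20.7) = 129055.50 BTU/hr

129055.50 BTU/hr


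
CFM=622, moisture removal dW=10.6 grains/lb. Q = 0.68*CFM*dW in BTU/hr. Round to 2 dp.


Q = 0.68 * 622 * 10.6 = 4483.38 BTU/hr

4483.38 BTU/hr


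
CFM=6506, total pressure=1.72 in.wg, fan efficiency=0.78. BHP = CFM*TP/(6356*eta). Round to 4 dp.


BHP = 6506 * 1.72 / (6356 * 0.78) = 2.2572 hp

2.2572 hp


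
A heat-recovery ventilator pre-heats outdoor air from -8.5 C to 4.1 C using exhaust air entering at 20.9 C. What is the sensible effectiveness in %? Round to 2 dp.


eff = (4.1-(-8.5))/(20.9-(-8.5))*100 = 42.86 %

42.86 %


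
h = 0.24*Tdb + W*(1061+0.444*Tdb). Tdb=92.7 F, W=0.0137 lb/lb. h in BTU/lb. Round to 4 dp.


h = 0.24*92.7 + 0.0137*(1061+0.444*92.7) = 37.3476 BTU/lb

37.3476 BTU/lb


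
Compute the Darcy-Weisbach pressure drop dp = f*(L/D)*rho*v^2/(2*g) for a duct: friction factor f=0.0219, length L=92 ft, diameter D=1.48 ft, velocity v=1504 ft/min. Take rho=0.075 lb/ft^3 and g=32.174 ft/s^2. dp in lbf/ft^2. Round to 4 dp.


v_fps = 1504/60 = 25.0667 ft/s
dp = 0.0219*(92/1.48)*0.075*25.0667^2/(2*32.174) = 0.9970 lbf/ft^2

0.9970 lbf/ft^2


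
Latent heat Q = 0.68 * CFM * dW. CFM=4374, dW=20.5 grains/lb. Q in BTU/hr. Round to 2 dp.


Q = 0.68 * 4374 * 20.5 = 60973.56 BTU/hr

60973.56 BTU/hr


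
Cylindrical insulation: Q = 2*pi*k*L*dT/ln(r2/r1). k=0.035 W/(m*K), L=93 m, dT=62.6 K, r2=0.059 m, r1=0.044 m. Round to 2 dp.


Q = 2*pi*0.035*93*62.6/ln(0.059/0.044) = 4364.38 W

4364.38 W


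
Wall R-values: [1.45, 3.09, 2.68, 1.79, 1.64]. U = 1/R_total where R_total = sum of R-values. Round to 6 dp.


R_total = 1.45 + 3.09 + 2.68 + 1.79 + 1.64 = 10.65
U = 1/10.65 = 0.093897

0.093897


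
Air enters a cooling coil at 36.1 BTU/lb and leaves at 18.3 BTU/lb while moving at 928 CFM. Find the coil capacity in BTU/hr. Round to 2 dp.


Q = 4.5 * 928 * (36.1 - 18.3) = 74332.80 BTU/hr

74332.80 BTU/hr


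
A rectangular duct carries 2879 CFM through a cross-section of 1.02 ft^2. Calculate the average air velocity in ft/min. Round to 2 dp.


V = 2879 / 1.02 = 2822.55 ft/min

2822.55 ft/min


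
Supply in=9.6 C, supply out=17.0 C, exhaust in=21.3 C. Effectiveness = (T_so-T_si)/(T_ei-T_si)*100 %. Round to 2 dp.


eff = (17.0-9.6)/(21.3-9.6)*100 = 63.25 %

63.25 %


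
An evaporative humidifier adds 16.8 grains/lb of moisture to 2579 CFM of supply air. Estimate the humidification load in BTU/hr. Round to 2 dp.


Q = 0.68 * 2579 * 16.8 = 29462.50 BTU/hr

29462.50 BTU/hr


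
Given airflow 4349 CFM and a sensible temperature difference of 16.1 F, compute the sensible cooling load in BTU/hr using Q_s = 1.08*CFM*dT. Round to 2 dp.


Q = 1.08 * 4349 * 16.1 = 75620.41 BTU/hr

75620.41 BTU/hr


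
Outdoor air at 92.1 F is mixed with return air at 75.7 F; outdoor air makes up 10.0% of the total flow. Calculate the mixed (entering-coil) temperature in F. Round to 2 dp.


T_mix = 75.7 + (10.0/100)*(92.1-75.7) = 77.34 F

77.34 F


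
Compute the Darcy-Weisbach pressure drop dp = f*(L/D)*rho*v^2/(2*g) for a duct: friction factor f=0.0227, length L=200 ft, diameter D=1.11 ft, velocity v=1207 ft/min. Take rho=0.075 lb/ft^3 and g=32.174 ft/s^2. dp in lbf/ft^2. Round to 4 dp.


v_fps = 1207/60 = 20.1167 ft/s
dp = 0.0227*(200/1.11)*0.075*20.1167^2/(2*32.174) = 1.9292 lbf/ft^2

1.9292 lbf/ft^2


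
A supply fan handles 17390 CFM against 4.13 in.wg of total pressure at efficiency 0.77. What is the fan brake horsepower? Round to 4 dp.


BHP = 17390 * 4.13 / (6356 * 0.77) = 14.6749 hp

14.6749 hp


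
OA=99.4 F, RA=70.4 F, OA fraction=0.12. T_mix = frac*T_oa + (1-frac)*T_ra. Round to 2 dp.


T_mix = 0.12*99.4 + 0.88*70.4 = 73.88 F

73.88 F


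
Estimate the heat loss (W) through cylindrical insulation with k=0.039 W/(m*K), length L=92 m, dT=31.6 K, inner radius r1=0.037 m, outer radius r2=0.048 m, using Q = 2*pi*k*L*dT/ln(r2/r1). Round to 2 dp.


Q = 2*pi*0.039*92*31.6/ln(0.048/0.037) = 2736.99 W

2736.99 W


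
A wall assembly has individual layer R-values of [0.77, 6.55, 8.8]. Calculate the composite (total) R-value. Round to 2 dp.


R_total = 0.77 + 6.55 + 8.8 = 16.12

16.12


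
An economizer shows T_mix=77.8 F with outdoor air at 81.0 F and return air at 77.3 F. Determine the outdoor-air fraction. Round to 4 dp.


frac = (77.8 - 77.3) / (81.0 - 77.3) = 0.1351

0.1351


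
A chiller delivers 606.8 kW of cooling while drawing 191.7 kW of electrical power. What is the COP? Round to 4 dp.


COP = 606.8 / 191.7 = 3.1654

3.1654


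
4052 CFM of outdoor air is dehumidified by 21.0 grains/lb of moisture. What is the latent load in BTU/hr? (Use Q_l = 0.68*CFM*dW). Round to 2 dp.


Q = 0.68 * 4052 * 21.0 = 57862.56 BTU/hr

57862.56 BTU/hr


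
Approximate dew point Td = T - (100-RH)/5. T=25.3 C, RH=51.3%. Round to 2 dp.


Td = 25.3 - (100-51.3)/5 = 15.56 C

15.56 C


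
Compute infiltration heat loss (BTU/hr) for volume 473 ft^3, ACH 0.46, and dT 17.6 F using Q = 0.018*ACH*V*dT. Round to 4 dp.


Q = 0.018 * 0.46 * 473 * 17.6 = 68.9293 BTU/hr

68.9293 BTU/hr


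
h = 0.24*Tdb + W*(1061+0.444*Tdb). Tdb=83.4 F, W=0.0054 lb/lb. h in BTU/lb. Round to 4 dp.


h = 0.24*83.4 + 0.0054*(1061+0.444*83.4) = 25.9454 BTU/lb

25.9454 BTU/lb


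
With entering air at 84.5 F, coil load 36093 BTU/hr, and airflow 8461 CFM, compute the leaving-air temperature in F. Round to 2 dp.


dT = 36093/(1.08*8461) = 3.9498
T_leave = 84.5 - 3.9498 = 80.55 F

80.55 F


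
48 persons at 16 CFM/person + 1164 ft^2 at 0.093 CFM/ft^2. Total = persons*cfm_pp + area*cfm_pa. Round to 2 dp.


Total = 48*16 + 1164*0.093 = 876.25 CFM

876.25 CFM


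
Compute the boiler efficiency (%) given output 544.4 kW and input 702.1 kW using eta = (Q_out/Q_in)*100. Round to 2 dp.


eta = (544.4/702.1)*100 = 77.54 %

77.54 %


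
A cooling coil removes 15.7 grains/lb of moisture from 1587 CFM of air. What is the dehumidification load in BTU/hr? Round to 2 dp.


Q = 0.68 * 1587 * 15.7 = 16942.81 BTU/hr

16942.81 BTU/hr


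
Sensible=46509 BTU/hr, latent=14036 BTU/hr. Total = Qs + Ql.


Qt = 46509 + 14036 = 60545 BTU/hr

60545 BTU/hr


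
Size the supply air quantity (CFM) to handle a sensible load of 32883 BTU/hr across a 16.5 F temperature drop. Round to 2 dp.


CFM = 32883 / (1.08 * 16.5) = 1845.29

1845.29 CFM


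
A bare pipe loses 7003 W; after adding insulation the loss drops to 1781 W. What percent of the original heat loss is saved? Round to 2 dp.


Savings = ((7003-1781)/7003)*100 = 74.57 %

74.57 %


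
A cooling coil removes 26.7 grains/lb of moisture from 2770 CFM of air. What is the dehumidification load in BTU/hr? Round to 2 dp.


Q = 0.68 * 2770 * 26.7 = 50292.12 BTU/hr

50292.12 BTU/hr


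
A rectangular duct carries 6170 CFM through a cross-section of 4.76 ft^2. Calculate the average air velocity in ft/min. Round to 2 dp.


V = 6170 / 4.76 = 1296.22 ft/min

1296.22 ft/min


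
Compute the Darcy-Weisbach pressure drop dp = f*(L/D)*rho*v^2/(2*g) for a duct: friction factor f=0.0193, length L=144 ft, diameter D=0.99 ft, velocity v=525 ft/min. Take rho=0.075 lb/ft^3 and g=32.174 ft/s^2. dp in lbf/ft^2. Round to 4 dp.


v_fps = 525/60 = 8.75 ft/s
dp = 0.0193*(144/0.99)*0.075*8.75^2/(2*32.174) = 0.2505 lbf/ft^2

0.2505 lbf/ft^2


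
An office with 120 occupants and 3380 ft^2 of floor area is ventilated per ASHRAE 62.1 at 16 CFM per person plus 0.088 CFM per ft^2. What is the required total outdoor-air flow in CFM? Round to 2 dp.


Total = 120*16 + 3380*0.088 = 2217.44 CFM

2217.44 CFM


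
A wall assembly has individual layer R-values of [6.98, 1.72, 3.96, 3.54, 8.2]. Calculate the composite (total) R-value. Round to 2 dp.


R_total = 6.98 + 1.72 + 3.96 + 3.54 + 8.2 = 24.40

24.40


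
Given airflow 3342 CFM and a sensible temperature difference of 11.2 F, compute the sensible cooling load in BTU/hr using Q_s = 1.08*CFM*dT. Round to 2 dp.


Q = 1.08 * 3342 * 11.2 = 40424.83 BTU/hr

40424.83 BTU/hr


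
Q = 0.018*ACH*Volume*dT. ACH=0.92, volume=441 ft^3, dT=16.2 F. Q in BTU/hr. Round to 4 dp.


Q = 0.018 * 0.92 * 441 * 16.2 = 118.3080 BTU/hr

118.3080 BTU/hr


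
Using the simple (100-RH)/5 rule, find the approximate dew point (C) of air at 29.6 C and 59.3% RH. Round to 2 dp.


Td = 29.6 - (100-59.3)/5 = 21.46 C

21.46 C


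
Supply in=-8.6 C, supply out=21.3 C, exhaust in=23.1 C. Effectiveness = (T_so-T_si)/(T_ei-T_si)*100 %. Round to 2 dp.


eff = (21.3-(-8.6))/(23.1-(-8.6))*100 = 94.32 %

94.32 %


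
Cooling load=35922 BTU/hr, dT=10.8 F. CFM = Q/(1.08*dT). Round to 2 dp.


CFM = 35922 / (1.08 * 10.8) = 3079.73

3079.73 CFM


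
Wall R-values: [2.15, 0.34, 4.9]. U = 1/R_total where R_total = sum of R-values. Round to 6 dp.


R_total = 2.15 + 0.34 + 4.9 = 7.39
U = 1/7.39 = 0.135318

0.135318


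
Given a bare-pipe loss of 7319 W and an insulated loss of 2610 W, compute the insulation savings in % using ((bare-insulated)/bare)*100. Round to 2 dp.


Savings = ((7319-2610)/7319)*100 = 64.34 %

64.34 %


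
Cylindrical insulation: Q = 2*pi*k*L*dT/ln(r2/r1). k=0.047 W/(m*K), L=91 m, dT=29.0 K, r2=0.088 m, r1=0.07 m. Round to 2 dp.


Q = 2*pi*0.047*91*29.0/ln(0.088/0.07) = 3405.51 W

3405.51 W


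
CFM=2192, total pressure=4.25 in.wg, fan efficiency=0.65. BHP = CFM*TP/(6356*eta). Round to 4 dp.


BHP = 2192 * 4.25 / (6356 * 0.65) = 2.2549 hp

2.2549 hp


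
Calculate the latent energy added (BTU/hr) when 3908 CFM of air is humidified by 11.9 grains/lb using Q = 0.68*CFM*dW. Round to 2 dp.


Q = 0.68 * 3908 * 11.9 = 31623.54 BTU/hr

31623.54 BTU/hr


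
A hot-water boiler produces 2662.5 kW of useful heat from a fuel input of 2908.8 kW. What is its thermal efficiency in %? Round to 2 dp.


eta = (2662.5/2908.8)*100 = 91.53 %

91.53 %


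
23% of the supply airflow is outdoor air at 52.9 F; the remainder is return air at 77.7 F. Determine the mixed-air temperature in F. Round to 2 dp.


T_mix = 0.23*52.9 + 0.77*77.7 = 72.00 F

72.00 F


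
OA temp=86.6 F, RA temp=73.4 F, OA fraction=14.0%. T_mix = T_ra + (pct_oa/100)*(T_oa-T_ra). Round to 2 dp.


T_mix = 73.4 + (14.0/100)*(86.6-73.4) = 75.25 F

75.25 F


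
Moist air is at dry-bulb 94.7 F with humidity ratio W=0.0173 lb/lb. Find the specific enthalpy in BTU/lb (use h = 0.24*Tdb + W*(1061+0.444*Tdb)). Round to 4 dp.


h = 0.24*94.7 + 0.0173*(1061+0.444*94.7) = 41.8107 BTU/lb

41.8107 BTU/lb


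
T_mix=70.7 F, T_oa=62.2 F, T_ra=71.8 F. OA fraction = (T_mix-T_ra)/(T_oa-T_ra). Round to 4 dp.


frac = (70.7 - 71.8) / (62.2 - 71.8) = 0.1146

0.1146


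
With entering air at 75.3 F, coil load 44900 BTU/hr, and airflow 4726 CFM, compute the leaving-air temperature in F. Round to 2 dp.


dT = 44900/(1.08*4726) = 8.7969
T_leave = 75.3 - 8.7969 = 66.50 F

66.50 F


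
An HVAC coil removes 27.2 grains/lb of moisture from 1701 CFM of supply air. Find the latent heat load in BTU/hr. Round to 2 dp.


Q = 0.68 * 1701 * 27.2 = 31461.70 BTU/hr

31461.70 BTU/hr


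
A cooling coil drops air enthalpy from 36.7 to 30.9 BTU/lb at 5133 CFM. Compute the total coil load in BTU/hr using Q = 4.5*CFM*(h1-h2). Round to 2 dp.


Q = 4.5 * 5133 * (36.7 - 30.9) = 133971.30 BTU/hr

133971.30 BTU/hr


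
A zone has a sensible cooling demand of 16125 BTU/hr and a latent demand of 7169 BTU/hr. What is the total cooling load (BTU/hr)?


Qt = 16125 + 7169 = 23294 BTU/hr

23294 BTU/hr


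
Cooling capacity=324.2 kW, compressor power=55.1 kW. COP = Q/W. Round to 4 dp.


COP = 324.2 / 55.1 = 5.8838

5.8838


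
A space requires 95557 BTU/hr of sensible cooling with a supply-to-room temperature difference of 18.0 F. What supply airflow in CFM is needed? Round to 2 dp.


CFM = 95557 / (1.08 * 18.0) = 4915.48

4915.48 CFM


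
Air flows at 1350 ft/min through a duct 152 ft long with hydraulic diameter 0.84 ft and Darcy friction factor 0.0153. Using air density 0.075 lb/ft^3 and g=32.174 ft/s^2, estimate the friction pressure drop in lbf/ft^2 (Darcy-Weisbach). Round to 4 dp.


v_fps = 1350/60 = 22.5 ft/s
dp = 0.0153*(152/0.84)*0.075*22.5^2/(2*32.174) = 1.6336 lbf/ft^2

1.6336 lbf/ft^2


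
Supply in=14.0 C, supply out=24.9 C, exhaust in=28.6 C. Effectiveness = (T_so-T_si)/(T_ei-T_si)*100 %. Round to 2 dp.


eff = (24.9-14.0)/(28.6-14.0)*100 = 74.66 %

74.66 %


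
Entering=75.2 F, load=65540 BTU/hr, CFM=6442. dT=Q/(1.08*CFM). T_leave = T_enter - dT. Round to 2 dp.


dT = 65540/(1.08*6442) = 9.4202
T_leave = 75.2 - 9.4202 = 65.78 F

65.78 F


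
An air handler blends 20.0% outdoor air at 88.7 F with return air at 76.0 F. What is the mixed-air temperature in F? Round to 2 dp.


T_mix = 76.0 + (20.0/100)*(88.7-76.0) = 78.54 F

78.54 F


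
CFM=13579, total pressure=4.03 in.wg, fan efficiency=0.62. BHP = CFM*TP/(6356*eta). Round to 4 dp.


BHP = 13579 * 4.03 / (6356 * 0.62) = 13.8866 hp

13.8866 hp


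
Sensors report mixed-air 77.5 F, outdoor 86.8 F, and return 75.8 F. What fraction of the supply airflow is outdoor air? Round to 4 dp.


frac = (77.5 - 75.8) / (86.8 - 75.8) = 0.1545

0.1545


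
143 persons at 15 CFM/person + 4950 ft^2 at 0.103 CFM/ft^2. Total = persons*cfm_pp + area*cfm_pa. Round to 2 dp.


Total = 143*15 + 4950*0.103 = 2654.85 CFM

2654.85 CFM


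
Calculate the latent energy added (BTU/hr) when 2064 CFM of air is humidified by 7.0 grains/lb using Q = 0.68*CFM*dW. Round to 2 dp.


Q = 0.68 * 2064 * 7.0 = 9824.64 BTU/hr

9824.64 BTU/hr


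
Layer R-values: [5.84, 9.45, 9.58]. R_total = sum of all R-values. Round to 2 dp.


R_total = 5.84 + 9.45 + 9.58 = 24.87

24.87


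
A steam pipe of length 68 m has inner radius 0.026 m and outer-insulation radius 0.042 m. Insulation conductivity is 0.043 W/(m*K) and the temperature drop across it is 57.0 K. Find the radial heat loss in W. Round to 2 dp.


Q = 2*pi*0.043*68*57.0/ln(0.042/0.026) = 2183.62 W

2183.62 W


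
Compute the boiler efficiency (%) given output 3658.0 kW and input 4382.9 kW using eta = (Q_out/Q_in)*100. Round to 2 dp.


eta = (3658.0/4382.9)*100 = 83.46 %

83.46 %


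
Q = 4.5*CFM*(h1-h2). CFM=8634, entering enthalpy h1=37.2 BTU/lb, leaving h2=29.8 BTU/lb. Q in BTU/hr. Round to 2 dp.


Q = 4.5 * 8634 * (37.2 - 29.8) = 287512.20 BTU/hr

287512.20 BTU/hr


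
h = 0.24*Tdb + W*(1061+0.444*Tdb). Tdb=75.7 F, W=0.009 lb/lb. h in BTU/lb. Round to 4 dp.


h = 0.24*75.7 + 0.009*(1061+0.444*75.7) = 28.0195 BTU/lb

28.0195 BTU/lb


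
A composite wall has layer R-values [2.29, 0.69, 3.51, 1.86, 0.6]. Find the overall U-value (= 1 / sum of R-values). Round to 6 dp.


R_total = 2.29 + 0.69 + 3.51 + 1.86 + 0.6 = 8.95
U = 1/8.95 = 0.111732

0.111732


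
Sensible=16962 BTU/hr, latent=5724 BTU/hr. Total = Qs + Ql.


Qt = 16962 + 5724 = 22686 BTU/hr

22686 BTU/hr


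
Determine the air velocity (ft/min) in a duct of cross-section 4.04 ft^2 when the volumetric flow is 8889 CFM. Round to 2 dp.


V = 8889 / 4.04 = 2200.25 ft/min

2200.25 ft/min


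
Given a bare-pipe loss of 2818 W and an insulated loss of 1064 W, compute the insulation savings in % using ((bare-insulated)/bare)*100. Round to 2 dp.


Savings = ((2818-1064)/2818)*100 = 62.24 %

62.24 %


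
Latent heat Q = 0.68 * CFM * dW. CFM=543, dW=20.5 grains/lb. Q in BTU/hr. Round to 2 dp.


Q = 0.68 * 543 * 20.5 = 7569.42 BTU/hr

7569.42 BTU/hr


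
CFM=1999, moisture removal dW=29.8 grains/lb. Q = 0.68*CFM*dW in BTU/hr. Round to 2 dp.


Q = 0.68 * 1999 * 29.8 = 40507.74 BTU/hr

40507.74 BTU/hr


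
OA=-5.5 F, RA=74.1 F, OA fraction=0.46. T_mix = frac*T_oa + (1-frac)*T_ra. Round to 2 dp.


T_mix = 0.46*(-5.5) + 0.54*74.1 = 37.48 F

37.48 F


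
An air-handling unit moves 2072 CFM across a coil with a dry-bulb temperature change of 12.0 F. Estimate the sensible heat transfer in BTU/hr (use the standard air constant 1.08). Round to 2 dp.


Q = 1.08 * 2072 * 12.0 = 26853.12 BTU/hr

26853.12 BTU/hr


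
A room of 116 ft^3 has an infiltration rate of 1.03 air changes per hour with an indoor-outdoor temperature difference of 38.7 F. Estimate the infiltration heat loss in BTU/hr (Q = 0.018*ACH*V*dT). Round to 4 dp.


Q = 0.018 * 1.03 * 116 * 38.7 = 83.2298 BTU/hr

83.2298 BTU/hr


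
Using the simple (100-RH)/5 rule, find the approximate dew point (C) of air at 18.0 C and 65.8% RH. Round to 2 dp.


Td = 18.0 - (100-65.8)/5 = 11.16 C

11.16 C


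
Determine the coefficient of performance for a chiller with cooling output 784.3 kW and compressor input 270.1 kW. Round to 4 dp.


COP = 784.3 / 270.1 = 2.9037

2.9037


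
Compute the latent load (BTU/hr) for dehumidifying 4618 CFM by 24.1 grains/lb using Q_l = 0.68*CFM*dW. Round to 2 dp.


Q = 0.68 * 4618 * 24.1 = 75679.78 BTU/hr

75679.78 BTU/hr


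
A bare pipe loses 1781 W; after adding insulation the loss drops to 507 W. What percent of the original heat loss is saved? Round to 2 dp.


Savings = ((1781-507)/1781)*100 = 71.53 %

71.53 %


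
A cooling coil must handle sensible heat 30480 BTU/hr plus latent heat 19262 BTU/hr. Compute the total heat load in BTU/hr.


Qt = 30480 + 19262 = 49742 BTU/hr

49742 BTU/hr


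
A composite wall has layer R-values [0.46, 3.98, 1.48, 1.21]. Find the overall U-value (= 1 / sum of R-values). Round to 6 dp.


R_total = 0.46 + 3.98 + 1.48 + 1.21 = 7.13
U = 1/7.13 = 0.140252

0.140252


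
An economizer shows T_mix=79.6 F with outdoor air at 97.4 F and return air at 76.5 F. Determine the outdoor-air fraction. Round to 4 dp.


frac = (79.6 - 76.5) / (97.4 - 76.5) = 0.1483

0.1483


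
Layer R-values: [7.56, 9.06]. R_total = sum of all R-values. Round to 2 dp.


R_total = 7.56 + 9.06 = 16.62

16.62


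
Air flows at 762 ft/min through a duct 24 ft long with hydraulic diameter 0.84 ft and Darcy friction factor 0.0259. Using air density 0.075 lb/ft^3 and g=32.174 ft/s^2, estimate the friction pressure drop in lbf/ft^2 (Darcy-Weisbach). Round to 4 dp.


v_fps = 762/60 = 12.7 ft/s
dp = 0.0259*(24/0.84)*0.075*12.7^2/(2*32.174) = 0.1391 lbf/ft^2

0.1391 lbf/ft^2


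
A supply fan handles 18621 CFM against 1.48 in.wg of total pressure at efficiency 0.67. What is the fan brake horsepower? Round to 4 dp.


BHP = 18621 * 1.48 / (6356 * 0.67) = 6.4715 hp

6.4715 hp


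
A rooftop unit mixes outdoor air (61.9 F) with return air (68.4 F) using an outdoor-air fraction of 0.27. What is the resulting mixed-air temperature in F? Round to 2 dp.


T_mix = 0.27*61.9 + 0.73*68.4 = 66.65 F

66.65 F


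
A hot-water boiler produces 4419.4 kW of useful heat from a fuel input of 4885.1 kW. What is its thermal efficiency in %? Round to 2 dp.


eta = (4419.4/4885.1)*100 = 90.47 %

90.47 %


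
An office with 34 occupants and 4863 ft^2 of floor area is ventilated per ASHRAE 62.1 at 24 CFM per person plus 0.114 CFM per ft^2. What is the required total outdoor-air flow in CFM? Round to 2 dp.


Total = 34*24 + 4863*0.114 = 1370.38 CFM

1370.38 CFM


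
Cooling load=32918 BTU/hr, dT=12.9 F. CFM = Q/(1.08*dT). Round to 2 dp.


CFM = 32918 / (1.08 * 12.9) = 2362.76

2362.76 CFM


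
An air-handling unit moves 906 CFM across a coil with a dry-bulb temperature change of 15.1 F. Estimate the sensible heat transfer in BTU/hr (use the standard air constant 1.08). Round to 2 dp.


Q = 1.08 * 906 * 15.1 = 14775.05 BTU/hr

14775.05 BTU/hr


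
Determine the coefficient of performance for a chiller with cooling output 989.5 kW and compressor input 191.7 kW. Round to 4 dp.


COP = 989.5 / 191.7 = 5.1617

5.1617


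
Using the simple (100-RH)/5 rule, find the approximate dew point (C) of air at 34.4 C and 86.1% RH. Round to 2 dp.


Td = 34.4 - (100-86.1)/5 = 31.62 C

31.62 C


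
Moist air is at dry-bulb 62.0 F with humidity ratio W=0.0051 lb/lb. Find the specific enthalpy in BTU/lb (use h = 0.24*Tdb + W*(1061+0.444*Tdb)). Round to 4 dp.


h = 0.24*62.0 + 0.0051*(1061+0.444*62.0) = 20.4315 BTU/lb

20.4315 BTU/lb
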